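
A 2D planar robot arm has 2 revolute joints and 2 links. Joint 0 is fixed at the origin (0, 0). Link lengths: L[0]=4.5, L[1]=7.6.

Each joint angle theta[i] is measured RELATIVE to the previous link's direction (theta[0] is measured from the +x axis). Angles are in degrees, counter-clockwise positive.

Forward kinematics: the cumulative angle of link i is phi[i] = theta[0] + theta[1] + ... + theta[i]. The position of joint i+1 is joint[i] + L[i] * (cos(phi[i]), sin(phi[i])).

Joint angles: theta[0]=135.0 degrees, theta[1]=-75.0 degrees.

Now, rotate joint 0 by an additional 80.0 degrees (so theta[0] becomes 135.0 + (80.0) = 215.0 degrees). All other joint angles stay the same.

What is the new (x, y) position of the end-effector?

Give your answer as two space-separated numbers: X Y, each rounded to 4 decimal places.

joint[0] = (0.0000, 0.0000)  (base)
link 0: phi[0] = 215 = 215 deg
  cos(215 deg) = -0.8192, sin(215 deg) = -0.5736
  joint[1] = (0.0000, 0.0000) + 4.5 * (-0.8192, -0.5736) = (0.0000 + -3.6862, 0.0000 + -2.5811) = (-3.6862, -2.5811)
link 1: phi[1] = 215 + -75 = 140 deg
  cos(140 deg) = -0.7660, sin(140 deg) = 0.6428
  joint[2] = (-3.6862, -2.5811) + 7.6 * (-0.7660, 0.6428) = (-3.6862 + -5.8219, -2.5811 + 4.8852) = (-9.5081, 2.3041)
End effector: (-9.5081, 2.3041)

Answer: -9.5081 2.3041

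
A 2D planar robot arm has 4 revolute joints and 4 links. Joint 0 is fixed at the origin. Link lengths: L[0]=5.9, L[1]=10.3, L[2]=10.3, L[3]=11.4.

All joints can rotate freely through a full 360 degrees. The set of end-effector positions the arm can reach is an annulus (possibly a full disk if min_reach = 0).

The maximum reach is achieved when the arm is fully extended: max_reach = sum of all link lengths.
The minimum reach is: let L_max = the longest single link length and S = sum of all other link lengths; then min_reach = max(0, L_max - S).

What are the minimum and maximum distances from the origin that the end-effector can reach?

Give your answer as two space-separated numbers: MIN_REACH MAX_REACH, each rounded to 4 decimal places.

Answer: 0.0000 37.9000

Derivation:
Link lengths: [5.9, 10.3, 10.3, 11.4]
max_reach = 5.9 + 10.3 + 10.3 + 11.4 = 37.9
L_max = max([5.9, 10.3, 10.3, 11.4]) = 11.4
S (sum of others) = 37.9 - 11.4 = 26.5
min_reach = max(0, 11.4 - 26.5) = max(0, -15.1) = 0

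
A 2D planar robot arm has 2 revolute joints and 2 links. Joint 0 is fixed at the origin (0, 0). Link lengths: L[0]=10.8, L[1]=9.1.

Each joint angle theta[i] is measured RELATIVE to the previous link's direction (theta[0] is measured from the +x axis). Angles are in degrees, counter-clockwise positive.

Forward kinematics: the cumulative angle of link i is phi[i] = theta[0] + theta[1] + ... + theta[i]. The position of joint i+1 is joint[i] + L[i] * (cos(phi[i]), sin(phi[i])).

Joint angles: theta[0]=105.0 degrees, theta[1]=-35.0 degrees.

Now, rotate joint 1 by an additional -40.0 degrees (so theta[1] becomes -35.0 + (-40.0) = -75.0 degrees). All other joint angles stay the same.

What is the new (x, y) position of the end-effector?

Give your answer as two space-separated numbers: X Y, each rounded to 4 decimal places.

joint[0] = (0.0000, 0.0000)  (base)
link 0: phi[0] = 105 = 105 deg
  cos(105 deg) = -0.2588, sin(105 deg) = 0.9659
  joint[1] = (0.0000, 0.0000) + 10.8 * (-0.2588, 0.9659) = (0.0000 + -2.7952, 0.0000 + 10.4320) = (-2.7952, 10.4320)
link 1: phi[1] = 105 + -75 = 30 deg
  cos(30 deg) = 0.8660, sin(30 deg) = 0.5000
  joint[2] = (-2.7952, 10.4320) + 9.1 * (0.8660, 0.5000) = (-2.7952 + 7.8808, 10.4320 + 4.5500) = (5.0856, 14.9820)
End effector: (5.0856, 14.9820)

Answer: 5.0856 14.9820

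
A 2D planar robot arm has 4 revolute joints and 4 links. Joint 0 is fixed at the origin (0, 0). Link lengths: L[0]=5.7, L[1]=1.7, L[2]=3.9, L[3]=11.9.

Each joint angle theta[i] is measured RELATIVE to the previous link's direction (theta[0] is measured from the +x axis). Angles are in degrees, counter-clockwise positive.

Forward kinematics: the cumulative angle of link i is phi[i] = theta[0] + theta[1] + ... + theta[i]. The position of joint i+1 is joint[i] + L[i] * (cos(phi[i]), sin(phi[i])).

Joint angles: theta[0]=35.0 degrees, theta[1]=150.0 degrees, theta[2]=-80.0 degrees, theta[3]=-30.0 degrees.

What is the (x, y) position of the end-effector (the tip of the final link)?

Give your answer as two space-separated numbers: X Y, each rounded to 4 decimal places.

joint[0] = (0.0000, 0.0000)  (base)
link 0: phi[0] = 35 = 35 deg
  cos(35 deg) = 0.8192, sin(35 deg) = 0.5736
  joint[1] = (0.0000, 0.0000) + 5.7 * (0.8192, 0.5736) = (0.0000 + 4.6692, 0.0000 + 3.2694) = (4.6692, 3.2694)
link 1: phi[1] = 35 + 150 = 185 deg
  cos(185 deg) = -0.9962, sin(185 deg) = -0.0872
  joint[2] = (4.6692, 3.2694) + 1.7 * (-0.9962, -0.0872) = (4.6692 + -1.6935, 3.2694 + -0.1482) = (2.9756, 3.1212)
link 2: phi[2] = 35 + 150 + -80 = 105 deg
  cos(105 deg) = -0.2588, sin(105 deg) = 0.9659
  joint[3] = (2.9756, 3.1212) + 3.9 * (-0.2588, 0.9659) = (2.9756 + -1.0094, 3.1212 + 3.7671) = (1.9662, 6.8883)
link 3: phi[3] = 35 + 150 + -80 + -30 = 75 deg
  cos(75 deg) = 0.2588, sin(75 deg) = 0.9659
  joint[4] = (1.9662, 6.8883) + 11.9 * (0.2588, 0.9659) = (1.9662 + 3.0799, 6.8883 + 11.4945) = (5.0462, 18.3828)
End effector: (5.0462, 18.3828)

Answer: 5.0462 18.3828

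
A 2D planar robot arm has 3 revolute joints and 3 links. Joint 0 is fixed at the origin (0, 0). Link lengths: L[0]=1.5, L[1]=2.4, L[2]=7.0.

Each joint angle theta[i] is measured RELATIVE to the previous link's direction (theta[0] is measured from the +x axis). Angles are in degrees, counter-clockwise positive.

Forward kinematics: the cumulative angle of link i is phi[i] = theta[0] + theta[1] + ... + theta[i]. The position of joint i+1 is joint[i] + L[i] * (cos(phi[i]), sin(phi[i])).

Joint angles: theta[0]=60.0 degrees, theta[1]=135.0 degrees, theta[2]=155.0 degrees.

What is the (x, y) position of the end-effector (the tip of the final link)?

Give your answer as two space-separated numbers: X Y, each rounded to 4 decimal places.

Answer: 5.3254 -0.5377

Derivation:
joint[0] = (0.0000, 0.0000)  (base)
link 0: phi[0] = 60 = 60 deg
  cos(60 deg) = 0.5000, sin(60 deg) = 0.8660
  joint[1] = (0.0000, 0.0000) + 1.5 * (0.5000, 0.8660) = (0.0000 + 0.7500, 0.0000 + 1.2990) = (0.7500, 1.2990)
link 1: phi[1] = 60 + 135 = 195 deg
  cos(195 deg) = -0.9659, sin(195 deg) = -0.2588
  joint[2] = (0.7500, 1.2990) + 2.4 * (-0.9659, -0.2588) = (0.7500 + -2.3182, 1.2990 + -0.6212) = (-1.5682, 0.6779)
link 2: phi[2] = 60 + 135 + 155 = 350 deg
  cos(350 deg) = 0.9848, sin(350 deg) = -0.1736
  joint[3] = (-1.5682, 0.6779) + 7 * (0.9848, -0.1736) = (-1.5682 + 6.8937, 0.6779 + -1.2155) = (5.3254, -0.5377)
End effector: (5.3254, -0.5377)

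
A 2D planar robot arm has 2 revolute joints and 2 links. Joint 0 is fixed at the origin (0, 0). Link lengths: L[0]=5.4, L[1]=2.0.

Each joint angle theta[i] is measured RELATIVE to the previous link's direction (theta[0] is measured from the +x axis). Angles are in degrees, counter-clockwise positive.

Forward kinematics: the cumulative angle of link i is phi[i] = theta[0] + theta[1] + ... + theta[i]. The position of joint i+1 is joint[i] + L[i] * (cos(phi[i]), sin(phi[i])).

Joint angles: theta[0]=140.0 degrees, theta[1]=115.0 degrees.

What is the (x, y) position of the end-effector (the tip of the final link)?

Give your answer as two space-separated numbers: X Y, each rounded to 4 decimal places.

Answer: -4.6543 1.5392

Derivation:
joint[0] = (0.0000, 0.0000)  (base)
link 0: phi[0] = 140 = 140 deg
  cos(140 deg) = -0.7660, sin(140 deg) = 0.6428
  joint[1] = (0.0000, 0.0000) + 5.4 * (-0.7660, 0.6428) = (0.0000 + -4.1366, 0.0000 + 3.4711) = (-4.1366, 3.4711)
link 1: phi[1] = 140 + 115 = 255 deg
  cos(255 deg) = -0.2588, sin(255 deg) = -0.9659
  joint[2] = (-4.1366, 3.4711) + 2 * (-0.2588, -0.9659) = (-4.1366 + -0.5176, 3.4711 + -1.9319) = (-4.6543, 1.5392)
End effector: (-4.6543, 1.5392)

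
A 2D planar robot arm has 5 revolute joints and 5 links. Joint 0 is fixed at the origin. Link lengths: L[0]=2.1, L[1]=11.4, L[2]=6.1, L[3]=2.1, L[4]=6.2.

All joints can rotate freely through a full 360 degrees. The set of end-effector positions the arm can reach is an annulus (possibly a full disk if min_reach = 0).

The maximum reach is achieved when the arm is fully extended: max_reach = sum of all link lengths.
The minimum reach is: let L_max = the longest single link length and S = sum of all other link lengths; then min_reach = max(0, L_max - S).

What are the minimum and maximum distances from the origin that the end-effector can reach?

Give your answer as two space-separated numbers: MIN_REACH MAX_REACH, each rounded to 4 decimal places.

Answer: 0.0000 27.9000

Derivation:
Link lengths: [2.1, 11.4, 6.1, 2.1, 6.2]
max_reach = 2.1 + 11.4 + 6.1 + 2.1 + 6.2 = 27.9
L_max = max([2.1, 11.4, 6.1, 2.1, 6.2]) = 11.4
S (sum of others) = 27.9 - 11.4 = 16.5
min_reach = max(0, 11.4 - 16.5) = max(0, -5.1) = 0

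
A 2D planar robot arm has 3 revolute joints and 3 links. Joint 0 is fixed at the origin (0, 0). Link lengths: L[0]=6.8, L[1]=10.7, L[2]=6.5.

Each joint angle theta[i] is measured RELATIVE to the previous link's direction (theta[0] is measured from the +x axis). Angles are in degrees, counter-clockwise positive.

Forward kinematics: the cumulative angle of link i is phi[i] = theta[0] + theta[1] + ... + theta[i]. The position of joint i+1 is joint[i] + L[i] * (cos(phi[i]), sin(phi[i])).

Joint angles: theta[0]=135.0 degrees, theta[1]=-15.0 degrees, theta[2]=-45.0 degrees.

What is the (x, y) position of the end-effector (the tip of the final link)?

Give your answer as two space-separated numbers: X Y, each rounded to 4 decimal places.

joint[0] = (0.0000, 0.0000)  (base)
link 0: phi[0] = 135 = 135 deg
  cos(135 deg) = -0.7071, sin(135 deg) = 0.7071
  joint[1] = (0.0000, 0.0000) + 6.8 * (-0.7071, 0.7071) = (0.0000 + -4.8083, 0.0000 + 4.8083) = (-4.8083, 4.8083)
link 1: phi[1] = 135 + -15 = 120 deg
  cos(120 deg) = -0.5000, sin(120 deg) = 0.8660
  joint[2] = (-4.8083, 4.8083) + 10.7 * (-0.5000, 0.8660) = (-4.8083 + -5.3500, 4.8083 + 9.2665) = (-10.1583, 14.0748)
link 2: phi[2] = 135 + -15 + -45 = 75 deg
  cos(75 deg) = 0.2588, sin(75 deg) = 0.9659
  joint[3] = (-10.1583, 14.0748) + 6.5 * (0.2588, 0.9659) = (-10.1583 + 1.6823, 14.0748 + 6.2785) = (-8.4760, 20.3533)
End effector: (-8.4760, 20.3533)

Answer: -8.4760 20.3533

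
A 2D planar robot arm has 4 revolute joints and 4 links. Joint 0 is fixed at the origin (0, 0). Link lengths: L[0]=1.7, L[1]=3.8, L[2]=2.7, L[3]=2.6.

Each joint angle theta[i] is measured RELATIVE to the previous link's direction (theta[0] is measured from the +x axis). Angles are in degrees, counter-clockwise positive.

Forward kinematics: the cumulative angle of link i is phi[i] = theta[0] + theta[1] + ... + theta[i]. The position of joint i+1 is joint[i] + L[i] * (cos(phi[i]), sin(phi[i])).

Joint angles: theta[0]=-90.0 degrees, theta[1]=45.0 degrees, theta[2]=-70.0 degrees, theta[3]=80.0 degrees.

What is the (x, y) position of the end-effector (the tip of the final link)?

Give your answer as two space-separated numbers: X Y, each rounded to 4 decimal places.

Answer: 3.6757 -8.3253

Derivation:
joint[0] = (0.0000, 0.0000)  (base)
link 0: phi[0] = -90 = -90 deg
  cos(-90 deg) = 0.0000, sin(-90 deg) = -1.0000
  joint[1] = (0.0000, 0.0000) + 1.7 * (0.0000, -1.0000) = (0.0000 + 0.0000, 0.0000 + -1.7000) = (0.0000, -1.7000)
link 1: phi[1] = -90 + 45 = -45 deg
  cos(-45 deg) = 0.7071, sin(-45 deg) = -0.7071
  joint[2] = (0.0000, -1.7000) + 3.8 * (0.7071, -0.7071) = (0.0000 + 2.6870, -1.7000 + -2.6870) = (2.6870, -4.3870)
link 2: phi[2] = -90 + 45 + -70 = -115 deg
  cos(-115 deg) = -0.4226, sin(-115 deg) = -0.9063
  joint[3] = (2.6870, -4.3870) + 2.7 * (-0.4226, -0.9063) = (2.6870 + -1.1411, -4.3870 + -2.4470) = (1.5459, -6.8340)
link 3: phi[3] = -90 + 45 + -70 + 80 = -35 deg
  cos(-35 deg) = 0.8192, sin(-35 deg) = -0.5736
  joint[4] = (1.5459, -6.8340) + 2.6 * (0.8192, -0.5736) = (1.5459 + 2.1298, -6.8340 + -1.4913) = (3.6757, -8.3253)
End effector: (3.6757, -8.3253)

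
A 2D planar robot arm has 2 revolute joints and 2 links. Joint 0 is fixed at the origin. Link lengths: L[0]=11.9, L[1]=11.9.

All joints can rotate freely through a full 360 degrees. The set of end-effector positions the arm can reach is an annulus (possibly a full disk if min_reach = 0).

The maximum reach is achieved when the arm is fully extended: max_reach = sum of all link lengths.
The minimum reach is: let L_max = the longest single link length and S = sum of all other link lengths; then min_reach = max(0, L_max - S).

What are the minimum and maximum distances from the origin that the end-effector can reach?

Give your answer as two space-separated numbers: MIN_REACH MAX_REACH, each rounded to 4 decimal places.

Link lengths: [11.9, 11.9]
max_reach = 11.9 + 11.9 = 23.8
L_max = max([11.9, 11.9]) = 11.9
S (sum of others) = 23.8 - 11.9 = 11.9
min_reach = max(0, 11.9 - 11.9) = max(0, 0) = 0

Answer: 0.0000 23.8000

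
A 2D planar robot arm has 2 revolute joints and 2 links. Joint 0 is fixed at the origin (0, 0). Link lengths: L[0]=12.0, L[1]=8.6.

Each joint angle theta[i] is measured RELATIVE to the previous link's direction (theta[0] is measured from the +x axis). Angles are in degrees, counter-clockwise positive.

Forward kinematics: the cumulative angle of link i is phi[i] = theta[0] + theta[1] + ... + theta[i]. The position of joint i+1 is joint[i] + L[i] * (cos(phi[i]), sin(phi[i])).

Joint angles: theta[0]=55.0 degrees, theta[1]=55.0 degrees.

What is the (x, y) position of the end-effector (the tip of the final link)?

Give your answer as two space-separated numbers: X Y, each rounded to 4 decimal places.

Answer: 3.9415 17.9112

Derivation:
joint[0] = (0.0000, 0.0000)  (base)
link 0: phi[0] = 55 = 55 deg
  cos(55 deg) = 0.5736, sin(55 deg) = 0.8192
  joint[1] = (0.0000, 0.0000) + 12 * (0.5736, 0.8192) = (0.0000 + 6.8829, 0.0000 + 9.8298) = (6.8829, 9.8298)
link 1: phi[1] = 55 + 55 = 110 deg
  cos(110 deg) = -0.3420, sin(110 deg) = 0.9397
  joint[2] = (6.8829, 9.8298) + 8.6 * (-0.3420, 0.9397) = (6.8829 + -2.9414, 9.8298 + 8.0814) = (3.9415, 17.9112)
End effector: (3.9415, 17.9112)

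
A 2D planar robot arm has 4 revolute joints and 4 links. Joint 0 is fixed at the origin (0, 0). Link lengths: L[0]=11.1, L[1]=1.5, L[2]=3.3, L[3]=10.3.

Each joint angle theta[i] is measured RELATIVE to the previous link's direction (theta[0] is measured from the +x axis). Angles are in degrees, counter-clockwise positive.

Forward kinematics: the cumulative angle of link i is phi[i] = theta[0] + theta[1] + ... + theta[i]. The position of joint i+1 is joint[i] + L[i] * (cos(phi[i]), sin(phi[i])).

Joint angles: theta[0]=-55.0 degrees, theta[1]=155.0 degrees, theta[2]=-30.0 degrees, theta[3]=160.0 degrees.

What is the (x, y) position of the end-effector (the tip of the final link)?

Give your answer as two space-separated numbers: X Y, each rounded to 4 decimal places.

Answer: 0.6142 -12.4046

Derivation:
joint[0] = (0.0000, 0.0000)  (base)
link 0: phi[0] = -55 = -55 deg
  cos(-55 deg) = 0.5736, sin(-55 deg) = -0.8192
  joint[1] = (0.0000, 0.0000) + 11.1 * (0.5736, -0.8192) = (0.0000 + 6.3667, 0.0000 + -9.0926) = (6.3667, -9.0926)
link 1: phi[1] = -55 + 155 = 100 deg
  cos(100 deg) = -0.1736, sin(100 deg) = 0.9848
  joint[2] = (6.3667, -9.0926) + 1.5 * (-0.1736, 0.9848) = (6.3667 + -0.2605, -9.0926 + 1.4772) = (6.1062, -7.6154)
link 2: phi[2] = -55 + 155 + -30 = 70 deg
  cos(70 deg) = 0.3420, sin(70 deg) = 0.9397
  joint[3] = (6.1062, -7.6154) + 3.3 * (0.3420, 0.9397) = (6.1062 + 1.1287, -7.6154 + 3.1010) = (7.2349, -4.5144)
link 3: phi[3] = -55 + 155 + -30 + 160 = 230 deg
  cos(230 deg) = -0.6428, sin(230 deg) = -0.7660
  joint[4] = (7.2349, -4.5144) + 10.3 * (-0.6428, -0.7660) = (7.2349 + -6.6207, -4.5144 + -7.8903) = (0.6142, -12.4046)
End effector: (0.6142, -12.4046)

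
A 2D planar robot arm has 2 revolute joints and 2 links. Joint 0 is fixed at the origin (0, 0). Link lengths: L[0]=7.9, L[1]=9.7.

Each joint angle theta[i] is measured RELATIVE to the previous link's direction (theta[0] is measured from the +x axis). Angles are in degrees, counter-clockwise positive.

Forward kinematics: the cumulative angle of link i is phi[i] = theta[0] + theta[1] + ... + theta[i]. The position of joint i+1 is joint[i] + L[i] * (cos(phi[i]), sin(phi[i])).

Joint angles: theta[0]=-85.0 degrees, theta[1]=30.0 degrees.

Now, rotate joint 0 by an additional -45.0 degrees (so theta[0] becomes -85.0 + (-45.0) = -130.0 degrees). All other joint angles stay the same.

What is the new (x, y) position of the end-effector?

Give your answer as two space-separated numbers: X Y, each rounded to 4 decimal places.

joint[0] = (0.0000, 0.0000)  (base)
link 0: phi[0] = -130 = -130 deg
  cos(-130 deg) = -0.6428, sin(-130 deg) = -0.7660
  joint[1] = (0.0000, 0.0000) + 7.9 * (-0.6428, -0.7660) = (0.0000 + -5.0780, 0.0000 + -6.0518) = (-5.0780, -6.0518)
link 1: phi[1] = -130 + 30 = -100 deg
  cos(-100 deg) = -0.1736, sin(-100 deg) = -0.9848
  joint[2] = (-5.0780, -6.0518) + 9.7 * (-0.1736, -0.9848) = (-5.0780 + -1.6844, -6.0518 + -9.5526) = (-6.7624, -15.6044)
End effector: (-6.7624, -15.6044)

Answer: -6.7624 -15.6044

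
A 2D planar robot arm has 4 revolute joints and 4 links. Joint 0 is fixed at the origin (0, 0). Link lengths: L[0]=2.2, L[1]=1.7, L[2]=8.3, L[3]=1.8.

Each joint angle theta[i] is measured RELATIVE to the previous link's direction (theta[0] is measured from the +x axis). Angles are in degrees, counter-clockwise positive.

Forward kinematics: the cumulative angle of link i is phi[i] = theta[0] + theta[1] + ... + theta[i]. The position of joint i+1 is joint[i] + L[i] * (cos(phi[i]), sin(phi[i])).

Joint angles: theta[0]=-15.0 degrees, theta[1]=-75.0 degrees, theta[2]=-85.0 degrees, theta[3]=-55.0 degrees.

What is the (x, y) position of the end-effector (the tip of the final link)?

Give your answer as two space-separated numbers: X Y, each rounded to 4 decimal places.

Answer: -7.3004 -1.6139

Derivation:
joint[0] = (0.0000, 0.0000)  (base)
link 0: phi[0] = -15 = -15 deg
  cos(-15 deg) = 0.9659, sin(-15 deg) = -0.2588
  joint[1] = (0.0000, 0.0000) + 2.2 * (0.9659, -0.2588) = (0.0000 + 2.1250, 0.0000 + -0.5694) = (2.1250, -0.5694)
link 1: phi[1] = -15 + -75 = -90 deg
  cos(-90 deg) = 0.0000, sin(-90 deg) = -1.0000
  joint[2] = (2.1250, -0.5694) + 1.7 * (0.0000, -1.0000) = (2.1250 + 0.0000, -0.5694 + -1.7000) = (2.1250, -2.2694)
link 2: phi[2] = -15 + -75 + -85 = -175 deg
  cos(-175 deg) = -0.9962, sin(-175 deg) = -0.0872
  joint[3] = (2.1250, -2.2694) + 8.3 * (-0.9962, -0.0872) = (2.1250 + -8.2684, -2.2694 + -0.7234) = (-6.1434, -2.9928)
link 3: phi[3] = -15 + -75 + -85 + -55 = -230 deg
  cos(-230 deg) = -0.6428, sin(-230 deg) = 0.7660
  joint[4] = (-6.1434, -2.9928) + 1.8 * (-0.6428, 0.7660) = (-6.1434 + -1.1570, -2.9928 + 1.3789) = (-7.3004, -1.6139)
End effector: (-7.3004, -1.6139)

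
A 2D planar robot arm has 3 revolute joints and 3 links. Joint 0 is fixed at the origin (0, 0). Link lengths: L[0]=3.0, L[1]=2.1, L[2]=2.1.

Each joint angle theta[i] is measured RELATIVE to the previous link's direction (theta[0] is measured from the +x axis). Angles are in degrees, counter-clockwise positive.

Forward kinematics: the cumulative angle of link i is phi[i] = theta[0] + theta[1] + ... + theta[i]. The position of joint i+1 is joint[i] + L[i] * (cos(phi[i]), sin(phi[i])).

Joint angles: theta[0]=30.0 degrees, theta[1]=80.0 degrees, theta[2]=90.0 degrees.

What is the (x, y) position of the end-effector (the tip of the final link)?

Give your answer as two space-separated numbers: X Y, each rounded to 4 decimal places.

joint[0] = (0.0000, 0.0000)  (base)
link 0: phi[0] = 30 = 30 deg
  cos(30 deg) = 0.8660, sin(30 deg) = 0.5000
  joint[1] = (0.0000, 0.0000) + 3 * (0.8660, 0.5000) = (0.0000 + 2.5981, 0.0000 + 1.5000) = (2.5981, 1.5000)
link 1: phi[1] = 30 + 80 = 110 deg
  cos(110 deg) = -0.3420, sin(110 deg) = 0.9397
  joint[2] = (2.5981, 1.5000) + 2.1 * (-0.3420, 0.9397) = (2.5981 + -0.7182, 1.5000 + 1.9734) = (1.8798, 3.4734)
link 2: phi[2] = 30 + 80 + 90 = 200 deg
  cos(200 deg) = -0.9397, sin(200 deg) = -0.3420
  joint[3] = (1.8798, 3.4734) + 2.1 * (-0.9397, -0.3420) = (1.8798 + -1.9734, 3.4734 + -0.7182) = (-0.0935, 2.7551)
End effector: (-0.0935, 2.7551)

Answer: -0.0935 2.7551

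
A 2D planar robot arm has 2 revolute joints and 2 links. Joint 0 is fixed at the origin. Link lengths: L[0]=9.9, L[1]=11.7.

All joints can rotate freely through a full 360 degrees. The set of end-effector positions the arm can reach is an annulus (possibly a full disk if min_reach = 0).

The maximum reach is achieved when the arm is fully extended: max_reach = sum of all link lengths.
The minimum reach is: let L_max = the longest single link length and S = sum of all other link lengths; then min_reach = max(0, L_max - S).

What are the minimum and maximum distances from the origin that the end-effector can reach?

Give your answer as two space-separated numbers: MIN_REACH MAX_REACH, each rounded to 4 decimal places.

Link lengths: [9.9, 11.7]
max_reach = 9.9 + 11.7 = 21.6
L_max = max([9.9, 11.7]) = 11.7
S (sum of others) = 21.6 - 11.7 = 9.9
min_reach = max(0, 11.7 - 9.9) = max(0, 1.8) = 1.8

Answer: 1.8000 21.6000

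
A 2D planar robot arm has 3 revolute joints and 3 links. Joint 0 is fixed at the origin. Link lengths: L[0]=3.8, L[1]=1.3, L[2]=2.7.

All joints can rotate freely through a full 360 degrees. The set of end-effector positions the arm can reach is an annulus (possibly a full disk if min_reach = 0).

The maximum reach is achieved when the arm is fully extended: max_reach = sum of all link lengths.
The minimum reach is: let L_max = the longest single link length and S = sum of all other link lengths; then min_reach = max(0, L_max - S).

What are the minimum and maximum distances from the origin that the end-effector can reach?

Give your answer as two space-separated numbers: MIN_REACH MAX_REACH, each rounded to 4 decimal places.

Answer: 0.0000 7.8000

Derivation:
Link lengths: [3.8, 1.3, 2.7]
max_reach = 3.8 + 1.3 + 2.7 = 7.8
L_max = max([3.8, 1.3, 2.7]) = 3.8
S (sum of others) = 7.8 - 3.8 = 4
min_reach = max(0, 3.8 - 4) = max(0, -0.2) = 0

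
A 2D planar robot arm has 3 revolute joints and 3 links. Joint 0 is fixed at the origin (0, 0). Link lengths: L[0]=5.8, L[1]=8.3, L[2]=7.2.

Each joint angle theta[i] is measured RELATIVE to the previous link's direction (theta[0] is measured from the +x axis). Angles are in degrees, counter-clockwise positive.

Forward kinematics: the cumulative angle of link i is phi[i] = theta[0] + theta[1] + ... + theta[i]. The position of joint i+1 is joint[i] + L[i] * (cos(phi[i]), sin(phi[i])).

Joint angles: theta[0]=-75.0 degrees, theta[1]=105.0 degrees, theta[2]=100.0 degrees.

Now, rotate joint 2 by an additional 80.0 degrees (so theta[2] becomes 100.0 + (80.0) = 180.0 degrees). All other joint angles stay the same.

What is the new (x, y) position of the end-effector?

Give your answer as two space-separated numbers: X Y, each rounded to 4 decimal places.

joint[0] = (0.0000, 0.0000)  (base)
link 0: phi[0] = -75 = -75 deg
  cos(-75 deg) = 0.2588, sin(-75 deg) = -0.9659
  joint[1] = (0.0000, 0.0000) + 5.8 * (0.2588, -0.9659) = (0.0000 + 1.5012, 0.0000 + -5.6024) = (1.5012, -5.6024)
link 1: phi[1] = -75 + 105 = 30 deg
  cos(30 deg) = 0.8660, sin(30 deg) = 0.5000
  joint[2] = (1.5012, -5.6024) + 8.3 * (0.8660, 0.5000) = (1.5012 + 7.1880, -5.6024 + 4.1500) = (8.6892, -1.4524)
link 2: phi[2] = -75 + 105 + 180 = 210 deg
  cos(210 deg) = -0.8660, sin(210 deg) = -0.5000
  joint[3] = (8.6892, -1.4524) + 7.2 * (-0.8660, -0.5000) = (8.6892 + -6.2354, -1.4524 + -3.6000) = (2.4538, -5.0524)
End effector: (2.4538, -5.0524)

Answer: 2.4538 -5.0524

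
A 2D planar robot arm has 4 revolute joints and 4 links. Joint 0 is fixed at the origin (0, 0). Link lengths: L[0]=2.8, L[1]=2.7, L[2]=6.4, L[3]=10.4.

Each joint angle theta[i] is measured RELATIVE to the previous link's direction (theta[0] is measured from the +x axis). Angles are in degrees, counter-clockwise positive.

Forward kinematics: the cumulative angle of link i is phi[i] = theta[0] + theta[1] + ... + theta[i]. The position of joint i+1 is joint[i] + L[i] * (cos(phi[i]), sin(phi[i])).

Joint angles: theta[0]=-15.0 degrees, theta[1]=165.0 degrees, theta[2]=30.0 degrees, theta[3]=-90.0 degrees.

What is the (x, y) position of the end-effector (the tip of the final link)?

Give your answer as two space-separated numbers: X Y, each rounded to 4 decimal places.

Answer: -6.0337 11.0253

Derivation:
joint[0] = (0.0000, 0.0000)  (base)
link 0: phi[0] = -15 = -15 deg
  cos(-15 deg) = 0.9659, sin(-15 deg) = -0.2588
  joint[1] = (0.0000, 0.0000) + 2.8 * (0.9659, -0.2588) = (0.0000 + 2.7046, 0.0000 + -0.7247) = (2.7046, -0.7247)
link 1: phi[1] = -15 + 165 = 150 deg
  cos(150 deg) = -0.8660, sin(150 deg) = 0.5000
  joint[2] = (2.7046, -0.7247) + 2.7 * (-0.8660, 0.5000) = (2.7046 + -2.3383, -0.7247 + 1.3500) = (0.3663, 0.6253)
link 2: phi[2] = -15 + 165 + 30 = 180 deg
  cos(180 deg) = -1.0000, sin(180 deg) = 0.0000
  joint[3] = (0.3663, 0.6253) + 6.4 * (-1.0000, 0.0000) = (0.3663 + -6.4000, 0.6253 + 0.0000) = (-6.0337, 0.6253)
link 3: phi[3] = -15 + 165 + 30 + -90 = 90 deg
  cos(90 deg) = 0.0000, sin(90 deg) = 1.0000
  joint[4] = (-6.0337, 0.6253) + 10.4 * (0.0000, 1.0000) = (-6.0337 + 0.0000, 0.6253 + 10.4000) = (-6.0337, 11.0253)
End effector: (-6.0337, 11.0253)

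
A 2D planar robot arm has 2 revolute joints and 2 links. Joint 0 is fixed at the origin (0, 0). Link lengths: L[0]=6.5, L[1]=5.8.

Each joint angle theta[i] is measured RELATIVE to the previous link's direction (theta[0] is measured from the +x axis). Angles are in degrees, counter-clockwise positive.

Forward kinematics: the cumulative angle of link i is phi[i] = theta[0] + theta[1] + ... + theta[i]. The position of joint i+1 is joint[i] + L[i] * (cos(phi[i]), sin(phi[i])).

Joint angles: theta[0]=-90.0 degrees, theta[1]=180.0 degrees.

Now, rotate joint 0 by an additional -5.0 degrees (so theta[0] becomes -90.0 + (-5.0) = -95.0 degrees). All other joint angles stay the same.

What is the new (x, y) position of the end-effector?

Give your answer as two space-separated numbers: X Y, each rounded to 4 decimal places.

Answer: -0.0610 -0.6973

Derivation:
joint[0] = (0.0000, 0.0000)  (base)
link 0: phi[0] = -95 = -95 deg
  cos(-95 deg) = -0.0872, sin(-95 deg) = -0.9962
  joint[1] = (0.0000, 0.0000) + 6.5 * (-0.0872, -0.9962) = (0.0000 + -0.5665, 0.0000 + -6.4753) = (-0.5665, -6.4753)
link 1: phi[1] = -95 + 180 = 85 deg
  cos(85 deg) = 0.0872, sin(85 deg) = 0.9962
  joint[2] = (-0.5665, -6.4753) + 5.8 * (0.0872, 0.9962) = (-0.5665 + 0.5055, -6.4753 + 5.7779) = (-0.0610, -0.6973)
End effector: (-0.0610, -0.6973)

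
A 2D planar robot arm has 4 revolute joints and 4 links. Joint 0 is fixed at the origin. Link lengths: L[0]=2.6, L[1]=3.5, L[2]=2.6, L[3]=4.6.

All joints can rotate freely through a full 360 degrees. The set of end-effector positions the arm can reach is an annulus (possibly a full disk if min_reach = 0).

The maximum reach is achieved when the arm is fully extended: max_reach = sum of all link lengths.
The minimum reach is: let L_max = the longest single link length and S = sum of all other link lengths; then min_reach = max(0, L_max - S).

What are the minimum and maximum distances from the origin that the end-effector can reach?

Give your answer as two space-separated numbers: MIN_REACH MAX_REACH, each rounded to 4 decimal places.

Link lengths: [2.6, 3.5, 2.6, 4.6]
max_reach = 2.6 + 3.5 + 2.6 + 4.6 = 13.3
L_max = max([2.6, 3.5, 2.6, 4.6]) = 4.6
S (sum of others) = 13.3 - 4.6 = 8.7
min_reach = max(0, 4.6 - 8.7) = max(0, -4.1) = 0

Answer: 0.0000 13.3000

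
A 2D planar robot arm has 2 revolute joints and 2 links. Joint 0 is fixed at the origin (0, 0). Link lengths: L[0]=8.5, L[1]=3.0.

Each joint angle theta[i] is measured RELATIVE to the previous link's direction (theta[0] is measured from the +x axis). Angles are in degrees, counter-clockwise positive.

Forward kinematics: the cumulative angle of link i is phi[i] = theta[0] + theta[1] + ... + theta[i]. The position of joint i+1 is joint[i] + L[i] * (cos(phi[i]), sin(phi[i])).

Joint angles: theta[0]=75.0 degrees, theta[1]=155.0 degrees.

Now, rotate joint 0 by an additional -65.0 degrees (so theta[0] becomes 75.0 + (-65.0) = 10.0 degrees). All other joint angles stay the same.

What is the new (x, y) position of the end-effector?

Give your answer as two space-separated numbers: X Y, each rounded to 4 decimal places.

joint[0] = (0.0000, 0.0000)  (base)
link 0: phi[0] = 10 = 10 deg
  cos(10 deg) = 0.9848, sin(10 deg) = 0.1736
  joint[1] = (0.0000, 0.0000) + 8.5 * (0.9848, 0.1736) = (0.0000 + 8.3709, 0.0000 + 1.4760) = (8.3709, 1.4760)
link 1: phi[1] = 10 + 155 = 165 deg
  cos(165 deg) = -0.9659, sin(165 deg) = 0.2588
  joint[2] = (8.3709, 1.4760) + 3 * (-0.9659, 0.2588) = (8.3709 + -2.8978, 1.4760 + 0.7765) = (5.4731, 2.2525)
End effector: (5.4731, 2.2525)

Answer: 5.4731 2.2525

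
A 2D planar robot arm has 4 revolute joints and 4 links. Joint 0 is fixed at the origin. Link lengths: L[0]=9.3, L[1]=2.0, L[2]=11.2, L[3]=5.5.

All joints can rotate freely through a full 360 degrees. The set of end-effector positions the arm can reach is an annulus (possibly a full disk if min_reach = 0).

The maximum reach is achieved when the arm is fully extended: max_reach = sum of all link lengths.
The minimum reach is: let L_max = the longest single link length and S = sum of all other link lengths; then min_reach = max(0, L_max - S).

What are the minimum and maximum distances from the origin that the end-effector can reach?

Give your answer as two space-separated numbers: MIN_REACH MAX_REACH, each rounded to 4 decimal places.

Link lengths: [9.3, 2.0, 11.2, 5.5]
max_reach = 9.3 + 2 + 11.2 + 5.5 = 28
L_max = max([9.3, 2.0, 11.2, 5.5]) = 11.2
S (sum of others) = 28 - 11.2 = 16.8
min_reach = max(0, 11.2 - 16.8) = max(0, -5.6) = 0

Answer: 0.0000 28.0000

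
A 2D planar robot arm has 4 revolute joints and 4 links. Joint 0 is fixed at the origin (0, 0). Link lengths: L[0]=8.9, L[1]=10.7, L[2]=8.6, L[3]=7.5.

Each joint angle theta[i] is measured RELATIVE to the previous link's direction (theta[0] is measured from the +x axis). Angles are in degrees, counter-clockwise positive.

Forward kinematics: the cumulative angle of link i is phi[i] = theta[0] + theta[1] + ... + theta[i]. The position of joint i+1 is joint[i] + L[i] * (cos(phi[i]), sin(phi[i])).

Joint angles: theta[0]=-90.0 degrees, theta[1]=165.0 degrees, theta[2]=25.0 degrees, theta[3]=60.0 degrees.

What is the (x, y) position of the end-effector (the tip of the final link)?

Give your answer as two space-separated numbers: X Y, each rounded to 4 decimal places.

joint[0] = (0.0000, 0.0000)  (base)
link 0: phi[0] = -90 = -90 deg
  cos(-90 deg) = 0.0000, sin(-90 deg) = -1.0000
  joint[1] = (0.0000, 0.0000) + 8.9 * (0.0000, -1.0000) = (0.0000 + 0.0000, 0.0000 + -8.9000) = (0.0000, -8.9000)
link 1: phi[1] = -90 + 165 = 75 deg
  cos(75 deg) = 0.2588, sin(75 deg) = 0.9659
  joint[2] = (0.0000, -8.9000) + 10.7 * (0.2588, 0.9659) = (0.0000 + 2.7694, -8.9000 + 10.3354) = (2.7694, 1.4354)
link 2: phi[2] = -90 + 165 + 25 = 100 deg
  cos(100 deg) = -0.1736, sin(100 deg) = 0.9848
  joint[3] = (2.7694, 1.4354) + 8.6 * (-0.1736, 0.9848) = (2.7694 + -1.4934, 1.4354 + 8.4693) = (1.2760, 9.9048)
link 3: phi[3] = -90 + 165 + 25 + 60 = 160 deg
  cos(160 deg) = -0.9397, sin(160 deg) = 0.3420
  joint[4] = (1.2760, 9.9048) + 7.5 * (-0.9397, 0.3420) = (1.2760 + -7.0477, 9.9048 + 2.5652) = (-5.7717, 12.4699)
End effector: (-5.7717, 12.4699)

Answer: -5.7717 12.4699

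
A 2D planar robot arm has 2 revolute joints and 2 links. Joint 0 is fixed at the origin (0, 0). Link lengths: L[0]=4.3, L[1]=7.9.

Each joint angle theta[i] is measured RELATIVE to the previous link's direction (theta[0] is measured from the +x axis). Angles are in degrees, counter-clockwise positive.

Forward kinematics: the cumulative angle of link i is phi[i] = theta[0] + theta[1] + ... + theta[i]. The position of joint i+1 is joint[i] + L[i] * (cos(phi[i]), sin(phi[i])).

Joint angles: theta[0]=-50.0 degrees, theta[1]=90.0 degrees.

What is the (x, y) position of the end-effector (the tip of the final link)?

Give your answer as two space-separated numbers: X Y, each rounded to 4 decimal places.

joint[0] = (0.0000, 0.0000)  (base)
link 0: phi[0] = -50 = -50 deg
  cos(-50 deg) = 0.6428, sin(-50 deg) = -0.7660
  joint[1] = (0.0000, 0.0000) + 4.3 * (0.6428, -0.7660) = (0.0000 + 2.7640, 0.0000 + -3.2940) = (2.7640, -3.2940)
link 1: phi[1] = -50 + 90 = 40 deg
  cos(40 deg) = 0.7660, sin(40 deg) = 0.6428
  joint[2] = (2.7640, -3.2940) + 7.9 * (0.7660, 0.6428) = (2.7640 + 6.0518, -3.2940 + 5.0780) = (8.8157, 1.7840)
End effector: (8.8157, 1.7840)

Answer: 8.8157 1.7840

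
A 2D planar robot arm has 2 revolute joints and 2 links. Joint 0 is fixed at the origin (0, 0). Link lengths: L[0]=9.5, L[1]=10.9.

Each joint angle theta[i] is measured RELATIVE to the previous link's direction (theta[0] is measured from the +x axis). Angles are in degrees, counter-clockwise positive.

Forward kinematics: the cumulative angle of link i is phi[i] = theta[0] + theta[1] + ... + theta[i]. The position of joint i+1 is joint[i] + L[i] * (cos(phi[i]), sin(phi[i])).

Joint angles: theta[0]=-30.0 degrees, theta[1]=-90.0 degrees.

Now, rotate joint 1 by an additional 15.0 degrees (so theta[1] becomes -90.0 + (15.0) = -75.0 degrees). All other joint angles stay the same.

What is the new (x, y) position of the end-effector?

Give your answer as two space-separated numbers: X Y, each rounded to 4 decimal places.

joint[0] = (0.0000, 0.0000)  (base)
link 0: phi[0] = -30 = -30 deg
  cos(-30 deg) = 0.8660, sin(-30 deg) = -0.5000
  joint[1] = (0.0000, 0.0000) + 9.5 * (0.8660, -0.5000) = (0.0000 + 8.2272, 0.0000 + -4.7500) = (8.2272, -4.7500)
link 1: phi[1] = -30 + -75 = -105 deg
  cos(-105 deg) = -0.2588, sin(-105 deg) = -0.9659
  joint[2] = (8.2272, -4.7500) + 10.9 * (-0.2588, -0.9659) = (8.2272 + -2.8211, -4.7500 + -10.5286) = (5.4061, -15.2786)
End effector: (5.4061, -15.2786)

Answer: 5.4061 -15.2786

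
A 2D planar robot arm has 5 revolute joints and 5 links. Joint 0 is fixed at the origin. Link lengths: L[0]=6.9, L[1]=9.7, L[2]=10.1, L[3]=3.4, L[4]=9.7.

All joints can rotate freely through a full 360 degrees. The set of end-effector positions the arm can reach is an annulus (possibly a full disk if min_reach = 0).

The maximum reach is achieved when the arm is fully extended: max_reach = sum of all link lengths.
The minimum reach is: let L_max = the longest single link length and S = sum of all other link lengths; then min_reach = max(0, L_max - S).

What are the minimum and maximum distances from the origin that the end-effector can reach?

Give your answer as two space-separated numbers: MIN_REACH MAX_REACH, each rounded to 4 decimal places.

Link lengths: [6.9, 9.7, 10.1, 3.4, 9.7]
max_reach = 6.9 + 9.7 + 10.1 + 3.4 + 9.7 = 39.8
L_max = max([6.9, 9.7, 10.1, 3.4, 9.7]) = 10.1
S (sum of others) = 39.8 - 10.1 = 29.7
min_reach = max(0, 10.1 - 29.7) = max(0, -19.6) = 0

Answer: 0.0000 39.8000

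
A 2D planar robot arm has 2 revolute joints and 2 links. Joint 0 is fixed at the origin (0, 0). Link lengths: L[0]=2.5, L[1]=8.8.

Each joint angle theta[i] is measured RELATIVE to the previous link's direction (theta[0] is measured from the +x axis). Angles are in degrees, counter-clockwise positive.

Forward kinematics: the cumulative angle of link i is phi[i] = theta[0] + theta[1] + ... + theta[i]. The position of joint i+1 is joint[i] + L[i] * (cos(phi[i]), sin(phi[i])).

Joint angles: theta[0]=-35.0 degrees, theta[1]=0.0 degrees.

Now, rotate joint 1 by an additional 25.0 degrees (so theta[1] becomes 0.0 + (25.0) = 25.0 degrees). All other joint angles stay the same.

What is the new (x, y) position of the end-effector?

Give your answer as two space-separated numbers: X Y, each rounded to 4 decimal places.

Answer: 10.7142 -2.9620

Derivation:
joint[0] = (0.0000, 0.0000)  (base)
link 0: phi[0] = -35 = -35 deg
  cos(-35 deg) = 0.8192, sin(-35 deg) = -0.5736
  joint[1] = (0.0000, 0.0000) + 2.5 * (0.8192, -0.5736) = (0.0000 + 2.0479, 0.0000 + -1.4339) = (2.0479, -1.4339)
link 1: phi[1] = -35 + 25 = -10 deg
  cos(-10 deg) = 0.9848, sin(-10 deg) = -0.1736
  joint[2] = (2.0479, -1.4339) + 8.8 * (0.9848, -0.1736) = (2.0479 + 8.6663, -1.4339 + -1.5281) = (10.7142, -2.9620)
End effector: (10.7142, -2.9620)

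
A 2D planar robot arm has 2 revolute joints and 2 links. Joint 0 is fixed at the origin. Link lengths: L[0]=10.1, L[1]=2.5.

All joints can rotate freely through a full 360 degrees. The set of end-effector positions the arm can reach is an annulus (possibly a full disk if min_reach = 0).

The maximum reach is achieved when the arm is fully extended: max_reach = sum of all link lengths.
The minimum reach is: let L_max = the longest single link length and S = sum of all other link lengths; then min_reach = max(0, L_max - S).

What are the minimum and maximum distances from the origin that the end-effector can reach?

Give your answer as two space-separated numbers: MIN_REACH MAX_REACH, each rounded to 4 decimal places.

Answer: 7.6000 12.6000

Derivation:
Link lengths: [10.1, 2.5]
max_reach = 10.1 + 2.5 = 12.6
L_max = max([10.1, 2.5]) = 10.1
S (sum of others) = 12.6 - 10.1 = 2.5
min_reach = max(0, 10.1 - 2.5) = max(0, 7.6) = 7.6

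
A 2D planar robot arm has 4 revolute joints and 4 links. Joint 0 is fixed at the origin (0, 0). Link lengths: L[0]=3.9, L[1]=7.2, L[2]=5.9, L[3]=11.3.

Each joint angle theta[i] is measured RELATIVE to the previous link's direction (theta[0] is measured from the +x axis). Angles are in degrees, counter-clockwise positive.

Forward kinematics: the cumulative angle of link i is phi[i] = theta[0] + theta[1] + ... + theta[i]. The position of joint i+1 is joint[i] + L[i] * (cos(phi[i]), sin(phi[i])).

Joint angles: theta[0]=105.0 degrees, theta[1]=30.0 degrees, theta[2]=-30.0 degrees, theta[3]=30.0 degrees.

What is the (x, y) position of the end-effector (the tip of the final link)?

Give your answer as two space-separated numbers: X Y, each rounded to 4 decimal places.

Answer: -15.6179 22.5475

Derivation:
joint[0] = (0.0000, 0.0000)  (base)
link 0: phi[0] = 105 = 105 deg
  cos(105 deg) = -0.2588, sin(105 deg) = 0.9659
  joint[1] = (0.0000, 0.0000) + 3.9 * (-0.2588, 0.9659) = (0.0000 + -1.0094, 0.0000 + 3.7671) = (-1.0094, 3.7671)
link 1: phi[1] = 105 + 30 = 135 deg
  cos(135 deg) = -0.7071, sin(135 deg) = 0.7071
  joint[2] = (-1.0094, 3.7671) + 7.2 * (-0.7071, 0.7071) = (-1.0094 + -5.0912, 3.7671 + 5.0912) = (-6.1006, 8.8583)
link 2: phi[2] = 105 + 30 + -30 = 105 deg
  cos(105 deg) = -0.2588, sin(105 deg) = 0.9659
  joint[3] = (-6.1006, 8.8583) + 5.9 * (-0.2588, 0.9659) = (-6.1006 + -1.5270, 8.8583 + 5.6990) = (-7.6276, 14.5572)
link 3: phi[3] = 105 + 30 + -30 + 30 = 135 deg
  cos(135 deg) = -0.7071, sin(135 deg) = 0.7071
  joint[4] = (-7.6276, 14.5572) + 11.3 * (-0.7071, 0.7071) = (-7.6276 + -7.9903, 14.5572 + 7.9903) = (-15.6179, 22.5475)
End effector: (-15.6179, 22.5475)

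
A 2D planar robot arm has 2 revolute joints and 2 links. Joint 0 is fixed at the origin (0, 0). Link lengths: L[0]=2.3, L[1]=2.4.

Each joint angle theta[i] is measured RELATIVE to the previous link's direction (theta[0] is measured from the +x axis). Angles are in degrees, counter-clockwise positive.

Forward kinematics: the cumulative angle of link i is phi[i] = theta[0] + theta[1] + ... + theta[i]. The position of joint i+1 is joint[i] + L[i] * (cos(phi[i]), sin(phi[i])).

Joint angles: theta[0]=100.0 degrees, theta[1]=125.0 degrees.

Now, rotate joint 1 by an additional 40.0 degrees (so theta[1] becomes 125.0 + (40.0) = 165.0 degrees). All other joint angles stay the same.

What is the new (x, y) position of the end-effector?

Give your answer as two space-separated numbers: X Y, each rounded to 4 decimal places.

Answer: -0.6086 -0.1258

Derivation:
joint[0] = (0.0000, 0.0000)  (base)
link 0: phi[0] = 100 = 100 deg
  cos(100 deg) = -0.1736, sin(100 deg) = 0.9848
  joint[1] = (0.0000, 0.0000) + 2.3 * (-0.1736, 0.9848) = (0.0000 + -0.3994, 0.0000 + 2.2651) = (-0.3994, 2.2651)
link 1: phi[1] = 100 + 165 = 265 deg
  cos(265 deg) = -0.0872, sin(265 deg) = -0.9962
  joint[2] = (-0.3994, 2.2651) + 2.4 * (-0.0872, -0.9962) = (-0.3994 + -0.2092, 2.2651 + -2.3909) = (-0.6086, -0.1258)
End effector: (-0.6086, -0.1258)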